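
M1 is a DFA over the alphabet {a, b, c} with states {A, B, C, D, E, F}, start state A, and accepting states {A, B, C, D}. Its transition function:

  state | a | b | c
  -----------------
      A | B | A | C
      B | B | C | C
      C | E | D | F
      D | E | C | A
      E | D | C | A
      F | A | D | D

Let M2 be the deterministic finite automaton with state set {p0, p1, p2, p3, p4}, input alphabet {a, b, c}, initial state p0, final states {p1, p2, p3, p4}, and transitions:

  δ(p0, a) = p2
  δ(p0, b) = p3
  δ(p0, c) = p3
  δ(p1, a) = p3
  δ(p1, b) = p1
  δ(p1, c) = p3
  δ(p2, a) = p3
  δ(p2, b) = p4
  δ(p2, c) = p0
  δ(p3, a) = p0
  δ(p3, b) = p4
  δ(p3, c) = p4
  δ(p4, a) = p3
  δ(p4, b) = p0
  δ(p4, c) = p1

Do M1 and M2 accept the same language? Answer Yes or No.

The empty string ε is accepted by M1 but rejected by M2.
So L(M1) ≠ L(M2).

No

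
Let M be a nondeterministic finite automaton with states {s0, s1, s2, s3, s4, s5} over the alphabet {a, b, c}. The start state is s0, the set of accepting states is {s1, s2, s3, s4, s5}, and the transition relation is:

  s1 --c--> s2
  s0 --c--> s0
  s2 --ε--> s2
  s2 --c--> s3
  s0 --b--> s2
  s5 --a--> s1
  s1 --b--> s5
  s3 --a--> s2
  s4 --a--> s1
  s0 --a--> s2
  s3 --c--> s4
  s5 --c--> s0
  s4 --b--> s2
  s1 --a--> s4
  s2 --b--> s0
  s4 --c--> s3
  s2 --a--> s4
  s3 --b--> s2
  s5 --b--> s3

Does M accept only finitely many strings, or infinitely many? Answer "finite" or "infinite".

infinite

State s0 is reachable from the start and can reach an accepting state, and it lies on the cycle s0 → s0.
Traversing that cycle any number of times yields accepted strings of unbounded length, so the language is infinite.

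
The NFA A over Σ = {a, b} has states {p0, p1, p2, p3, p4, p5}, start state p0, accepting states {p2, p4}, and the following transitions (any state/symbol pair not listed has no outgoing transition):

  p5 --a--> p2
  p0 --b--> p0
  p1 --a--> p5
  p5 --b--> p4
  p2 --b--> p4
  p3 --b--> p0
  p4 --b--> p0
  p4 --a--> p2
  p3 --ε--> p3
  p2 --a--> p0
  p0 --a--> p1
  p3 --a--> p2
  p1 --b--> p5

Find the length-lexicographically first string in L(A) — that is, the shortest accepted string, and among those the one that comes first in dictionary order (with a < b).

aaa

A breadth-first search from p0 reaches an accepting state first via the path p0 → p1 → p5 → p2 on input aaa.
No string of length < 3 is accepted (BFS exhausts all shorter strings without reaching an accepting state), and aaa is the lexicographically least accepting string of length 3.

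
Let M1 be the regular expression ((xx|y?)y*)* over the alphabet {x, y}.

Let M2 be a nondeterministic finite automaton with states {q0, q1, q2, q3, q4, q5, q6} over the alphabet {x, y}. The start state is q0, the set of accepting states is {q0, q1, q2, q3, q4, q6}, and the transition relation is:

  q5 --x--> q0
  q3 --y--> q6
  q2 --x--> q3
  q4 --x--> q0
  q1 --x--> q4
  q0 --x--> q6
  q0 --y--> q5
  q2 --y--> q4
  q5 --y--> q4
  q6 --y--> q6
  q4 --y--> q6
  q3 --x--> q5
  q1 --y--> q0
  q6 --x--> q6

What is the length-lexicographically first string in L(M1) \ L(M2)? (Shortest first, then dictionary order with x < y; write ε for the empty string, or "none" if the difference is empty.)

y

The string y is accepted by M1 but not by M2.
No shorter string lies in the difference, and y is the lexicographically first length-1 string in L(M1) \ L(M2).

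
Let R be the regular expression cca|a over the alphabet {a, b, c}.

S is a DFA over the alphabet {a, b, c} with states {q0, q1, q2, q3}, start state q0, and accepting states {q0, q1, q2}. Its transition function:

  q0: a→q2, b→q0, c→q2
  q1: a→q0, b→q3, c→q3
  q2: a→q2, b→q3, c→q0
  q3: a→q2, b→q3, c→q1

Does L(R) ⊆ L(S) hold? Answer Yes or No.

Yes

Converting the expression R to a DFA (subset construction, then merging equivalent states) gives the minimal DFA with states {r0, r1, r2, r3, r4}, start state r0, accepting states {r1} and transitions r0: a→r1, b→r2, c→r3; r1: a→r2, b→r2, c→r2; r2: a→r2, b→r2, c→r2; r3: a→r2, b→r2, c→r4; r4: a→r1, b→r2, c→r2.
Exploring the product automaton R × S from the start pair (r0, q0), following both machines on each input symbol, reaches 8 state pairs: (r0, q0), (r1, q2), (r2, q0), (r3, q2), (r2, q2), (r2, q3), (r4, q0), (r2, q1).
R accepts in {r1} and S accepts in {q0, q1, q2}. The reachable pairs whose R-component is accepting are (r1, q2); in each of them the S-component is accepting too, so the product for L(R) \ L(S) (R-component accepting, S-component rejecting) has no reachable accepting pair and the difference is empty.
Hence every string in L(R) is also in L(S).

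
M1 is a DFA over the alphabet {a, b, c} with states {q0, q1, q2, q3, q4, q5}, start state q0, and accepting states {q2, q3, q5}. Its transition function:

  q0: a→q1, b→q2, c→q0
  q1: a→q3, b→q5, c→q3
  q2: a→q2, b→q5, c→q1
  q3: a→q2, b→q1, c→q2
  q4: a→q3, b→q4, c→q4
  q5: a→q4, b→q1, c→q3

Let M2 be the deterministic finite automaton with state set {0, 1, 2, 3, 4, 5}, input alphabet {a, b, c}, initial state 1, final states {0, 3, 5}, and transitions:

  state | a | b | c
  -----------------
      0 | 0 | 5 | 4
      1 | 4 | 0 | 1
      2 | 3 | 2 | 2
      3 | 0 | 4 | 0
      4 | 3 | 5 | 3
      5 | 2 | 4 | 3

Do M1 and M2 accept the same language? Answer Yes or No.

Exploring the product automaton M1 × M2 from the start pair (q0, 1), following both machines on each input symbol, reaches 6 state pairs: (q0, 1), (q1, 4), (q2, 0), (q3, 3), (q5, 5), (q4, 2).
M1 accepts in {q2, q3, q5} and M2 accepts in {0, 3, 5}. In every reachable pair the two components are either both accepting — (q2, 0), (q3, 3), (q5, 5) — or both non-accepting, so no string is accepted by exactly one of the machines: L(M1) \ L(M2) and L(M2) \ L(M1) are both empty.
Hence every string is accepted by M1 iff it is accepted by M2, and the two languages coincide.

Yes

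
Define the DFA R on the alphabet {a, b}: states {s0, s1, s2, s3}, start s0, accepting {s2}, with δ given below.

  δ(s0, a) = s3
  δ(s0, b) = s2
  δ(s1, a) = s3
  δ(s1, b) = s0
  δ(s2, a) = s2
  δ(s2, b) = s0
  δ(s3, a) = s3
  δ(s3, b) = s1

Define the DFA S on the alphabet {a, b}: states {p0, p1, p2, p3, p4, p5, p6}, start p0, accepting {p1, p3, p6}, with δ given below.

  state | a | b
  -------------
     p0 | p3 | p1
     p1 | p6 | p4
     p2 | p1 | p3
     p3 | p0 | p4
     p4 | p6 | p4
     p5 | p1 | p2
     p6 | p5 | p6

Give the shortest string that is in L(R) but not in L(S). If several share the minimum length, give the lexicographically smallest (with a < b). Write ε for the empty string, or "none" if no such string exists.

The string baa is accepted by R but not by S.
No shorter string lies in the difference, and baa is the lexicographically first length-3 string in L(R) \ L(S).

baa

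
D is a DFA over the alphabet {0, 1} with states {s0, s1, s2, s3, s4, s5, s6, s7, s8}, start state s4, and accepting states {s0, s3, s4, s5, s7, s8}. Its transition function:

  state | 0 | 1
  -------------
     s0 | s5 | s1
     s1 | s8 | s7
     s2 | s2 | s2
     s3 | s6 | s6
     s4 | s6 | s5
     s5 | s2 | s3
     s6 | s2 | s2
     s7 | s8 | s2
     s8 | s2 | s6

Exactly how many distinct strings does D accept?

The useful subgraph on states {s3, s4, s5} is acyclic, so L(D) is finite; the longest accepting path visits 3 useful states, giving maximum string length 2.
Counting accepting paths from s4 by length: 1 of length 0, 1 of length 1, 1 of length 2. Total 3.

3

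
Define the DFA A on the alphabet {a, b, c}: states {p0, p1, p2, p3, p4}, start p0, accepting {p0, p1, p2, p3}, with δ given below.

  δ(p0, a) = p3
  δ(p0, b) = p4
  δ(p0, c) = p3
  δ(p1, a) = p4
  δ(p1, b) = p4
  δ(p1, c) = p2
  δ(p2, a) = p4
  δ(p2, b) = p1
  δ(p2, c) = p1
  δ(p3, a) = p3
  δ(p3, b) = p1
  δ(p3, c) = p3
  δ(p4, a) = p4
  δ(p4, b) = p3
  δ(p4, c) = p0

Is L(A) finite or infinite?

State p1 is reachable from the start and can reach an accepting state, and it lies on the cycle p1 → p2 → p1.
Traversing that cycle any number of times yields accepted strings of unbounded length, so the language is infinite.

infinite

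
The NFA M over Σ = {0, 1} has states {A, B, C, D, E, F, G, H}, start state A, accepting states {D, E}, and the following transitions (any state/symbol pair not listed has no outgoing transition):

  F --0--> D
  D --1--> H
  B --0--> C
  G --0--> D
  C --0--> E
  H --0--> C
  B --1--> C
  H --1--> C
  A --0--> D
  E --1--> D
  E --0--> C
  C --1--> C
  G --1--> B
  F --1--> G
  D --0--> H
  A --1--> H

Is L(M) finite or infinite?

State C is reachable from the start and can reach an accepting state, and it lies on the cycle C → C.
Traversing that cycle any number of times yields accepted strings of unbounded length, so the language is infinite.

infinite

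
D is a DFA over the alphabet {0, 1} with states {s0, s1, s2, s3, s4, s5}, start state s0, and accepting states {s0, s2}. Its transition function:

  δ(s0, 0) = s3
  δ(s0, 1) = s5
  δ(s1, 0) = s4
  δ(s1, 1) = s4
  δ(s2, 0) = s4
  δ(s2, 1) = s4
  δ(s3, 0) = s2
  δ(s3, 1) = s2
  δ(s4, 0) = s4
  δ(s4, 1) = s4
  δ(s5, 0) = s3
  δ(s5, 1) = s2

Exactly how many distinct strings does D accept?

6

The useful subgraph on states {s0, s2, s3, s5} is acyclic, so L(D) is finite; the longest accepting path visits 4 useful states, giving maximum string length 3.
Counting accepting paths from s0 by length: 1 of length 0, 3 of length 2, 2 of length 3. Total 6.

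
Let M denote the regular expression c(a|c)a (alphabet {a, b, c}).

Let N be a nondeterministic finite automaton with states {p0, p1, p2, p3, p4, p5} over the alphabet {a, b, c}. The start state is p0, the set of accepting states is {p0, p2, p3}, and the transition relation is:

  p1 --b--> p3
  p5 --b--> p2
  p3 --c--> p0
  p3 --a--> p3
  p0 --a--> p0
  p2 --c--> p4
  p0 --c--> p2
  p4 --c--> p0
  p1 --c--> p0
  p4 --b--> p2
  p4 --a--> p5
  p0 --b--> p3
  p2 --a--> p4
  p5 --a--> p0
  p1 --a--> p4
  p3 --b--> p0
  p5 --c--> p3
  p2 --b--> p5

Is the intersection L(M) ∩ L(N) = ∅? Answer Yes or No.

Converting the expression M to a DFA (subset construction, then merging equivalent states) gives the minimal DFA with states {m0, m1, m2, m3, m4}, start state m0, accepting states {m4} and transitions m0: a→m1, b→m1, c→m2; m1: a→m1, b→m1, c→m1; m2: a→m3, b→m1, c→m3; m3: a→m4, b→m1, c→m1; m4: a→m1, b→m1, c→m1.
Exploring the product automaton M × N from the start pair (m0, p0), following both machines on each input symbol, reaches 9 state pairs: (m0, p0), (m1, p0), (m1, p3), (m2, p2), (m1, p2), (m3, p4), (m1, p5), (m1, p4), (m4, p5).
M accepts in {m4} and N accepts in {p0, p2, p3}; no reachable pair has both components accepting, so no string drives both machines to acceptance simultaneously and L(M) ∩ L(N) = ∅.
So no string is accepted by both, and the intersection is empty.

Yes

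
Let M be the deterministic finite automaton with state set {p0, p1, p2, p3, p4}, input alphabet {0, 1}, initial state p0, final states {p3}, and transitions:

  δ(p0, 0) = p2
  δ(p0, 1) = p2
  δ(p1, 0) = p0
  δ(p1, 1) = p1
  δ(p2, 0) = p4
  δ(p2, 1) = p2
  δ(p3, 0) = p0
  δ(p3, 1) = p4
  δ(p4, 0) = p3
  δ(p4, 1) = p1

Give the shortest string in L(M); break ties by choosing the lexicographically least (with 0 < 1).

A breadth-first search from p0 reaches an accepting state first via the path p0 → p2 → p4 → p3 on input 000.
No string of length < 3 is accepted (BFS exhausts all shorter strings without reaching an accepting state), and 000 is the lexicographically least accepting string of length 3.

000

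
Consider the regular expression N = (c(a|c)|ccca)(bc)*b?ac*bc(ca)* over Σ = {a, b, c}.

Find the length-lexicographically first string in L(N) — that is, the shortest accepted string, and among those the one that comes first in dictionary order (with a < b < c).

By inspection of the expression, no string of length less than 5 matches, and caabc is the lexicographically first match of length 5.

caabc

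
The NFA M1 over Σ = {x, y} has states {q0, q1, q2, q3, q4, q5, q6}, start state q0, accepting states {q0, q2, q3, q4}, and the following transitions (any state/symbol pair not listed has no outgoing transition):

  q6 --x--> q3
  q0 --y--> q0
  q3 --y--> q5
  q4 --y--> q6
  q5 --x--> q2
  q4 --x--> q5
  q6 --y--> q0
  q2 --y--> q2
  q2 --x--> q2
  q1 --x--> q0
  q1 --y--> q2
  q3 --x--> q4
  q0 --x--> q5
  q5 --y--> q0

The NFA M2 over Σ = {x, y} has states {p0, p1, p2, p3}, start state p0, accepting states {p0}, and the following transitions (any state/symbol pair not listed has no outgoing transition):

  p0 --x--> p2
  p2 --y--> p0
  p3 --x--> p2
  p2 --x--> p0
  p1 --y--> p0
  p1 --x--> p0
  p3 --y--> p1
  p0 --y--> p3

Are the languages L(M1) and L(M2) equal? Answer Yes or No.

No

The string y is accepted by M1 but rejected by M2.
So L(M1) ≠ L(M2).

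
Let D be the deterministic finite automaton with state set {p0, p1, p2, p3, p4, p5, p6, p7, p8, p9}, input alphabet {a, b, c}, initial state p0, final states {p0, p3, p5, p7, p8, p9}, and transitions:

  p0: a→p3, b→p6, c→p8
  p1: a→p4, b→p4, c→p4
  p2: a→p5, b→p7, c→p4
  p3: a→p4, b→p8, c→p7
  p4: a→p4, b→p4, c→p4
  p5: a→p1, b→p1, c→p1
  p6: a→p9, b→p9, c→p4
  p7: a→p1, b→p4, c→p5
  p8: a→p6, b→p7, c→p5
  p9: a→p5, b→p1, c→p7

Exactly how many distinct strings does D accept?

36

The useful subgraph on states {p0, p3, p5, p6, p7, p8, p9} is acyclic, so L(D) is finite; the longest accepting path visits 7 useful states, giving maximum string length 6.
Counting accepting paths from p0 by length: 1 of length 0, 2 of length 1, 6 of length 2, 10 of length 3, 9 of length 4, 6 of length 5, 2 of length 6. Total 36.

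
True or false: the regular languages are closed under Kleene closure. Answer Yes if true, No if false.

Yes

If R is a regular expression for L then R* denotes L*; on automata, add a new accepting start state with an ε-move into the old start state and ε-moves from every old accepting state back to it.
So the regular languages are closed under Kleene star.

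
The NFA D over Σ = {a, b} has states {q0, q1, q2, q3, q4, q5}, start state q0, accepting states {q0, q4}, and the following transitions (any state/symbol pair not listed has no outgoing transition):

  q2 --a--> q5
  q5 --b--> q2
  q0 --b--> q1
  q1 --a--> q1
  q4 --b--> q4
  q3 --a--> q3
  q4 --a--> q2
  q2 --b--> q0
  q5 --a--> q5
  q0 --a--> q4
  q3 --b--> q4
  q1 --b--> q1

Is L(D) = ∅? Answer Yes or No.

The empty string ε is accepted: the run q0 ends in the accepting state q0.
Since at least one string is accepted, L(D) is not empty.

No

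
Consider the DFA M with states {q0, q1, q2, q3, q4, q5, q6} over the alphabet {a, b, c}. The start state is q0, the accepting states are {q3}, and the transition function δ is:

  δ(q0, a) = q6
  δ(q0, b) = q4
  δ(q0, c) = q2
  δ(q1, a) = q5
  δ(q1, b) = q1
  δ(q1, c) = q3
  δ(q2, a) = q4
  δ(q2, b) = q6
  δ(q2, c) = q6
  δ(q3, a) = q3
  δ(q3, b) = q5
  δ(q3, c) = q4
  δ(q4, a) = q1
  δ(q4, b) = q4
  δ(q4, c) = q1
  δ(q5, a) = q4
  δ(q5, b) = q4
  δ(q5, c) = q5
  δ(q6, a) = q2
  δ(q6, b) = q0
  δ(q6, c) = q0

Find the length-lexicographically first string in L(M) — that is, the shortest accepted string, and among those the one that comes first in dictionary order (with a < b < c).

A breadth-first search from q0 reaches an accepting state first via the path q0 → q4 → q1 → q3 on input bac.
No string of length < 3 is accepted (BFS exhausts all shorter strings without reaching an accepting state), and bac is the lexicographically least accepting string of length 3.

bac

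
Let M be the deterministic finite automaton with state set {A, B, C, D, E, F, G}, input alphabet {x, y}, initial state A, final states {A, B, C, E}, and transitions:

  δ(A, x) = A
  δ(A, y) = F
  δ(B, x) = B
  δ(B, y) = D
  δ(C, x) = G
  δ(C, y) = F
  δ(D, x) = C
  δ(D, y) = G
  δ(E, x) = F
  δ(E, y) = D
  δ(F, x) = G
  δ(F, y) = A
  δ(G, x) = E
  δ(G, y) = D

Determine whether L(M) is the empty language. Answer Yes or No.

The empty string ε is accepted: the run A ends in the accepting state A.
Since at least one string is accepted, L(M) is not empty.

No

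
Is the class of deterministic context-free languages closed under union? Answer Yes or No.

No

{aⁿbⁿ : n≥0} and {aⁿb²ⁿ : n≥0} are each accepted by a deterministic PDA (push the a's; pop one per b, respectively one per two b's), but their union U is not. Suppose a DPDA M accepted U. Being deterministic, M has a single run on aⁿb²ⁿ, and since aⁿbⁿ ∈ U that run passes through an accepting configuration right after consuming the prefix aⁿbⁿ and then goes on to accept again after n more b's. Build an ordinary (nondeterministic) PDA M′ that simulates M on a's and b's and, at any moment when M is in an accepting state, may switch to a second mode in which it reads only c's, feeding each c to M as a b; M′ accepts when M does. Then M′ accepts aⁱbʲcᵏ (k≥1) exactly when both aⁱbʲ ∈ U and aⁱbʲ⁺ᵏ ∈ U, and checking the four cases (i=j or j=2i, combined with j+k=i or j+k=2i) leaves only i=j=k: so L(M′) ∩ a*b*c⁺ = {aⁿbⁿcⁿ : n≥1} would be context-free, which it is not (pumping lemma) — contradiction. (The union is an unambiguous CFL; it is determinism, not unambiguity, that fails.)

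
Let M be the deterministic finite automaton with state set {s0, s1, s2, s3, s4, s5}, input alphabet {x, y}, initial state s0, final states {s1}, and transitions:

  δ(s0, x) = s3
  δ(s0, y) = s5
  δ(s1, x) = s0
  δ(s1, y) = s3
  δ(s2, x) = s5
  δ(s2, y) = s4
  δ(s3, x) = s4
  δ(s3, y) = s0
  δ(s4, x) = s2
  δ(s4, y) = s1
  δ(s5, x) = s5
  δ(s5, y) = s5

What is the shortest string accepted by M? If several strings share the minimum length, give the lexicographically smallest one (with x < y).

A breadth-first search from s0 reaches an accepting state first via the path s0 → s3 → s4 → s1 on input xxy.
No string of length < 3 is accepted (BFS exhausts all shorter strings without reaching an accepting state), and xxy is the lexicographically least accepting string of length 3.

xxy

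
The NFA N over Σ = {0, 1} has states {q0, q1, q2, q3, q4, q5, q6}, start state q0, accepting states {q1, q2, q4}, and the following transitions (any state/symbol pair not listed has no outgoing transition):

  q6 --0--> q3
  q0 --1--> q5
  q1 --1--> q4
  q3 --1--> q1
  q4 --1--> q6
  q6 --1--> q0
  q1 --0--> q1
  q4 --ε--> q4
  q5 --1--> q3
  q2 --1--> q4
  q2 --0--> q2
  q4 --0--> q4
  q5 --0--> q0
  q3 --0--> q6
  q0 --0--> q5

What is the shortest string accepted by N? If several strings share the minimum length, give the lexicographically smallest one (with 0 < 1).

A breadth-first search from q0 reaches an accepting state first via the path q0 → q5 → q3 → q1 on input 011.
No string of length < 3 is accepted (BFS exhausts all shorter strings without reaching an accepting state), and 011 is the lexicographically least accepting string of length 3.

011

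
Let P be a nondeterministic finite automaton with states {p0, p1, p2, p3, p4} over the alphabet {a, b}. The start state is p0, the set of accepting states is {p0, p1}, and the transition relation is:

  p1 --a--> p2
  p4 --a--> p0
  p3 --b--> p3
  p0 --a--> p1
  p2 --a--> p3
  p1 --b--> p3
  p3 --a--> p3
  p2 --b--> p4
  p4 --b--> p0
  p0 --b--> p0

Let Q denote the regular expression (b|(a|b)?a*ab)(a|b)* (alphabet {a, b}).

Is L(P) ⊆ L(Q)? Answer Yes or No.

No

The empty string ε is in L(P) but not in L(Q).
So L(P) ⊄ L(Q).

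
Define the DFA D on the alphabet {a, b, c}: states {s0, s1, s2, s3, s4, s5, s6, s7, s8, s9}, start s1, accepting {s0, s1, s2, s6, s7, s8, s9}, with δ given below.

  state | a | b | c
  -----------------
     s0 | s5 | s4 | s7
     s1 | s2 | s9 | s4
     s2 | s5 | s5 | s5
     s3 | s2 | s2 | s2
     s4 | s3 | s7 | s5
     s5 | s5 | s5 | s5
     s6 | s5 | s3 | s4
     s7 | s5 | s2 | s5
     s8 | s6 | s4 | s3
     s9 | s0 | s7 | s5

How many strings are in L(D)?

The useful subgraph on states {s0, s1, s2, s3, s4, s7, s9} is acyclic, so L(D) is finite; the longest accepting path visits 6 useful states, giving maximum string length 5.
Counting accepting paths from s1 by length: 1 of length 0, 2 of length 1, 3 of length 2, 6 of length 3, 2 of length 4, 4 of length 5. Total 18.

18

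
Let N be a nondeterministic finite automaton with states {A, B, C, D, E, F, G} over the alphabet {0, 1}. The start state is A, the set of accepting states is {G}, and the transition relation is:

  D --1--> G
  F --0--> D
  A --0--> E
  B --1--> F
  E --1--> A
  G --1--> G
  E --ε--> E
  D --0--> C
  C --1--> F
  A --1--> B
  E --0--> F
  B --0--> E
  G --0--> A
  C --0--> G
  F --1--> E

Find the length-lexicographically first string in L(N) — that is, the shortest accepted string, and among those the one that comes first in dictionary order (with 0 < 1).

0001

A breadth-first search from A reaches an accepting state first via the path A → E → F → D → G on input 0001.
No string of length < 4 is accepted (BFS exhausts all shorter strings without reaching an accepting state), and 0001 is the lexicographically least accepting string of length 4.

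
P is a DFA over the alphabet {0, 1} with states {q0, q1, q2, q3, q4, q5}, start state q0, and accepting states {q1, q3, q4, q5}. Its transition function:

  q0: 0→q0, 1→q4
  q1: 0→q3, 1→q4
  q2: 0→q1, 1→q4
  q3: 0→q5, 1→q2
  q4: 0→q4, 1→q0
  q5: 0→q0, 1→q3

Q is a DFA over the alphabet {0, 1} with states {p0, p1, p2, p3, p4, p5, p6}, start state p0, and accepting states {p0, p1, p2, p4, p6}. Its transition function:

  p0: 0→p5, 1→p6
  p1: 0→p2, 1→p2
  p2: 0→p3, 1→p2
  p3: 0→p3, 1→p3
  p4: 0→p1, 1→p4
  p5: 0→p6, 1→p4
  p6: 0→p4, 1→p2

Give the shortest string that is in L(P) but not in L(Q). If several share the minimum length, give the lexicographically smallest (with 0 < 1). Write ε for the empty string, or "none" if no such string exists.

The string 0010 is accepted by P but not by Q.
No shorter string lies in the difference, and 0010 is the lexicographically first length-4 string in L(P) \ L(Q).

0010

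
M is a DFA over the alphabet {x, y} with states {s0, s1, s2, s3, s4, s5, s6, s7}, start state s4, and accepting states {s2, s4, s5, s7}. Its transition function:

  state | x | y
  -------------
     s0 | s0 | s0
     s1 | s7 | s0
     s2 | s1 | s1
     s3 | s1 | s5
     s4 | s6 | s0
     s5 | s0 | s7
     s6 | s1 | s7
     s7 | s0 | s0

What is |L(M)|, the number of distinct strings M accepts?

The useful subgraph on states {s1, s4, s6, s7} is acyclic, so L(M) is finite; the longest accepting path visits 4 useful states, giving maximum string length 3.
Counting accepting paths from s4 by length: 1 of length 0, 1 of length 2, 1 of length 3. Total 3.

3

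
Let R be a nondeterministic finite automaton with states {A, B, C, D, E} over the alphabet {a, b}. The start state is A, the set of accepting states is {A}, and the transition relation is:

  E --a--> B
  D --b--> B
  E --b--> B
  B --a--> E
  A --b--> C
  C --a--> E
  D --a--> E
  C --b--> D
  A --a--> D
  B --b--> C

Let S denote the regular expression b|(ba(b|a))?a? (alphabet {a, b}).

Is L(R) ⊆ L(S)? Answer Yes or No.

Converting the expression S to a DFA (subset construction, then merging equivalent states) gives the minimal DFA with states {s0, s1, s2, s3, s4, s5}, start state s0, accepting states {s0, s1, s2, s5} and transitions s0: a→s1, b→s2; s1: a→s3, b→s3; s2: a→s4, b→s3; s3: a→s3, b→s3; s4: a→s5, b→s5; s5: a→s1, b→s3.
Exploring the product automaton R × S from the start pair (A, s0), following both machines on each input symbol, reaches 10 state pairs: (A, s0), (D, s1), (C, s2), (E, s3), (B, s3), (E, s4), (D, s3), (C, s3), (B, s5), (E, s1).
R accepts in {A} and S accepts in {s0, s1, s2, s5}. The reachable pairs whose R-component is accepting are (A, s0); in each of them the S-component is accepting too, so the product for L(R) \ L(S) (R-component accepting, S-component rejecting) has no reachable accepting pair and the difference is empty.
Hence every string in L(R) is also in L(S).

Yes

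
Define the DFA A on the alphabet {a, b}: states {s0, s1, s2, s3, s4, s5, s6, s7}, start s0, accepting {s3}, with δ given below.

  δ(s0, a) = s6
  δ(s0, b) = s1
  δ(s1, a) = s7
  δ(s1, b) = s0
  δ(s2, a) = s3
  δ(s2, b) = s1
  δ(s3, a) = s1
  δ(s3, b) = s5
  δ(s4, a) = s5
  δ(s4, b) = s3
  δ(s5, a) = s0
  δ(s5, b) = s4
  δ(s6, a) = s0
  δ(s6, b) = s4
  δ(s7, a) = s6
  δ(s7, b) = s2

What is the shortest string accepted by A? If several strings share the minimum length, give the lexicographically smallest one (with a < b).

A breadth-first search from s0 reaches an accepting state first via the path s0 → s6 → s4 → s3 on input abb.
No string of length < 3 is accepted (BFS exhausts all shorter strings without reaching an accepting state), and abb is the lexicographically least accepting string of length 3.

abb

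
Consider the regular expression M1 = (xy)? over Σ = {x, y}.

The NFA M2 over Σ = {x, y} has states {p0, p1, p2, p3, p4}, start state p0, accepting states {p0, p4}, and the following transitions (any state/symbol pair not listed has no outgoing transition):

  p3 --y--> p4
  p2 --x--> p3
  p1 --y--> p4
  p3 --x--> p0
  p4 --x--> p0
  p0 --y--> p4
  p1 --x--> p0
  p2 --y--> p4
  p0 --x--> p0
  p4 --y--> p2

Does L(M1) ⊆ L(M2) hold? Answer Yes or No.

Converting the expression M1 to a DFA (subset construction, then merging equivalent states) gives the minimal DFA with states {r0, r1, r2, r3}, start state r0, accepting states {r0, r3} and transitions r0: x→r1, y→r2; r1: x→r2, y→r3; r2: x→r2, y→r2; r3: x→r2, y→r2.
Exploring the product automaton M1 × M2 from the start pair (r0, p0), following both machines on each input symbol, reaches 7 state pairs: (r0, p0), (r1, p0), (r2, p4), (r2, p0), (r3, p4), (r2, p2), (r2, p3).
M1 accepts in {r0, r3} and M2 accepts in {p0, p4}. The reachable pairs whose M1-component is accepting are (r0, p0), (r3, p4); in each of them the M2-component is accepting too, so the product for L(M1) \ L(M2) (M1-component accepting, M2-component rejecting) has no reachable accepting pair and the difference is empty.
Hence every string in L(M1) is also in L(M2).

Yes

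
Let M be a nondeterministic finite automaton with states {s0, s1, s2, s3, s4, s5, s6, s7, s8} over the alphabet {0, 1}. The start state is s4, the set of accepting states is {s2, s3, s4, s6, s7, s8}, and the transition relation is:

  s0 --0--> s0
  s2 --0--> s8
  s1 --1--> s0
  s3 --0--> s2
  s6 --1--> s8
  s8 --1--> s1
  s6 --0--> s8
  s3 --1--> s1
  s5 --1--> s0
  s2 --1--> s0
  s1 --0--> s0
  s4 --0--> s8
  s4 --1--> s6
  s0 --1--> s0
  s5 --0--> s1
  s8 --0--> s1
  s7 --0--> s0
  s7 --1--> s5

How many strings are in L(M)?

5

The useful subgraph on states {s4, s6, s8} is acyclic, so L(M) is finite; the longest accepting path visits 3 useful states, giving maximum string length 2.
Counting accepting paths from s4 by length: 1 of length 0, 2 of length 1, 2 of length 2. Total 5.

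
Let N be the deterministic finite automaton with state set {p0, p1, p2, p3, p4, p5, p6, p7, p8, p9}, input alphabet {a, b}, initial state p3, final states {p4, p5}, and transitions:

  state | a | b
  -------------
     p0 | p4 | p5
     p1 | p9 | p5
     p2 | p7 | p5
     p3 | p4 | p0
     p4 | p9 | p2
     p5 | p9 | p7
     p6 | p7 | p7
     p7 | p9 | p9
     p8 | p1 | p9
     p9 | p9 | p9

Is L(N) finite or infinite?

finite

The useful states (reachable from p3 and able to reach an accepting state) are {p0, p2, p3, p4, p5}.
Restricted to these states the transition graph has no cycle, so every accepting path has bounded length and L is finite.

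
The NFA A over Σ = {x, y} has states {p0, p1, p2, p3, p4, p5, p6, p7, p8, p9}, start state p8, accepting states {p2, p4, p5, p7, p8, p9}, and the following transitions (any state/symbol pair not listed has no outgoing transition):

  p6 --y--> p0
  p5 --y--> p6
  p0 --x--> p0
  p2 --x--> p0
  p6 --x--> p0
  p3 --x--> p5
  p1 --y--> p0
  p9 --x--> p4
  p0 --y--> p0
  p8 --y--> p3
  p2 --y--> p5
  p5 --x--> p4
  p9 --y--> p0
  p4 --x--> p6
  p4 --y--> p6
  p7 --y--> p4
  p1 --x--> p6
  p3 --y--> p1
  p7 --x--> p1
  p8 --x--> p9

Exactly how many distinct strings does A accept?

5

The useful subgraph on states {p3, p4, p5, p8, p9} is acyclic, so L(A) is finite; the longest accepting path visits 4 useful states, giving maximum string length 3.
Counting accepting paths from p8 by length: 1 of length 0, 1 of length 1, 2 of length 2, 1 of length 3. Total 5.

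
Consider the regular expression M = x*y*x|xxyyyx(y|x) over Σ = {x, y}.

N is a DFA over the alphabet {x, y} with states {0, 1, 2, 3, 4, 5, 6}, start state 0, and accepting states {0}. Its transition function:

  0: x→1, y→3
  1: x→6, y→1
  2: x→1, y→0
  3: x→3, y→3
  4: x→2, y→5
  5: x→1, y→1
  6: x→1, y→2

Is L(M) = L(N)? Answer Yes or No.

The string x is accepted by M but rejected by N.
So L(M) ≠ L(N).

No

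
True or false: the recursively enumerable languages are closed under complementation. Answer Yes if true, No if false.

No

If both L and its complement were r.e., running the two recognisers in parallel would decide L, so L would be recursive; but there are r.e. languages that are not recursive (e.g. the halting problem), and their complements are therefore not r.e.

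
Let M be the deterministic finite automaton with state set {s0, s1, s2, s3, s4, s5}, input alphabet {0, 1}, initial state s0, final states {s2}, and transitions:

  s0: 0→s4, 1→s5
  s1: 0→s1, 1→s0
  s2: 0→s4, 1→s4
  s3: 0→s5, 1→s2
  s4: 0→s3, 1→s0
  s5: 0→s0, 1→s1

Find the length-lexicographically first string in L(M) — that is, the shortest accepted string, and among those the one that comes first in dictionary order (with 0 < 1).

001

A breadth-first search from s0 reaches an accepting state first via the path s0 → s4 → s3 → s2 on input 001.
No string of length < 3 is accepted (BFS exhausts all shorter strings without reaching an accepting state), and 001 is the lexicographically least accepting string of length 3.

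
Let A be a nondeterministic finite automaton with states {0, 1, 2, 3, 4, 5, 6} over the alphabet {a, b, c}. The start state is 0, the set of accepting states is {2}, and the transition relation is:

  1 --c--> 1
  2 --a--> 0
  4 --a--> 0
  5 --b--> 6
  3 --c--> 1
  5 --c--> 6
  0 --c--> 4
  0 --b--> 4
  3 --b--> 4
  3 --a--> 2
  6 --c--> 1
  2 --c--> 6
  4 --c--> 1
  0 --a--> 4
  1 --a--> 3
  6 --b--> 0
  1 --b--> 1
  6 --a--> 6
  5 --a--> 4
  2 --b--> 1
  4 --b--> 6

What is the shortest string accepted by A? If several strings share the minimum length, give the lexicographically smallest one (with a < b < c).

acaa

A breadth-first search from 0 reaches an accepting state first via the path 0 → 4 → 1 → 3 → 2 on input acaa.
No string of length < 4 is accepted (BFS exhausts all shorter strings without reaching an accepting state), and acaa is the lexicographically least accepting string of length 4.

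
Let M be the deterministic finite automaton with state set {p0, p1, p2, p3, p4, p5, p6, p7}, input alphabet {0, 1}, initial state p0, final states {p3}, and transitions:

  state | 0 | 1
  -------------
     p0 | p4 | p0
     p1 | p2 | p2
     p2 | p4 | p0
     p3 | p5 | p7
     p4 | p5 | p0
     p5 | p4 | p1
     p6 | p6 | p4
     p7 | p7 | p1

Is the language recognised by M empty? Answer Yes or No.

Yes

The states reachable from the start state are {p0, p1, p2, p4, p5}.
None of the accepting states {p3} is reachable, so no string is accepted and L(M) = ∅.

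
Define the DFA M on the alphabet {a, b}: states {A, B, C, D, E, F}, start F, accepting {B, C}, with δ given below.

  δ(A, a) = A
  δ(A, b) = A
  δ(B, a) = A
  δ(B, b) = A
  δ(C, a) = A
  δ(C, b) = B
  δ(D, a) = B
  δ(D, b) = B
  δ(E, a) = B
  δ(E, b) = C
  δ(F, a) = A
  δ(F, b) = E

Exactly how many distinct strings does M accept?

3

The useful subgraph on states {B, C, E, F} is acyclic, so L(M) is finite; the longest accepting path visits 4 useful states, giving maximum string length 3.
Counting accepting paths from F by length: 2 of length 2, 1 of length 3. Total 3.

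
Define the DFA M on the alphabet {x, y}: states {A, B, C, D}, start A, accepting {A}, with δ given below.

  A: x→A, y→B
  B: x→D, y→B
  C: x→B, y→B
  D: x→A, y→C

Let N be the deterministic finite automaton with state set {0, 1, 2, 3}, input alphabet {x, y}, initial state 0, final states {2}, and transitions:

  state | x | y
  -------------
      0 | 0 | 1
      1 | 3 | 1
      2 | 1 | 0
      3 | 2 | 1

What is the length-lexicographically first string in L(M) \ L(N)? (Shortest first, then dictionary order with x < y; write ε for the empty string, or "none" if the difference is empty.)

ε

The empty string ε is accepted by M but not by N.
Since ε is the unique shortest string, it is the required witness.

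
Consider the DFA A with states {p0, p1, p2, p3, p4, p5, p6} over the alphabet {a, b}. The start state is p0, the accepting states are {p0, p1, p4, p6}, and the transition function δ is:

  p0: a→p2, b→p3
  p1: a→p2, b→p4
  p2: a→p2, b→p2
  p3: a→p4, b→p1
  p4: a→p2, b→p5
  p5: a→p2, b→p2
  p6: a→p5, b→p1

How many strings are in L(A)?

4

The useful subgraph on states {p0, p1, p3, p4} is acyclic, so L(A) is finite; the longest accepting path visits 4 useful states, giving maximum string length 3.
Counting accepting paths from p0 by length: 1 of length 0, 2 of length 2, 1 of length 3. Total 4.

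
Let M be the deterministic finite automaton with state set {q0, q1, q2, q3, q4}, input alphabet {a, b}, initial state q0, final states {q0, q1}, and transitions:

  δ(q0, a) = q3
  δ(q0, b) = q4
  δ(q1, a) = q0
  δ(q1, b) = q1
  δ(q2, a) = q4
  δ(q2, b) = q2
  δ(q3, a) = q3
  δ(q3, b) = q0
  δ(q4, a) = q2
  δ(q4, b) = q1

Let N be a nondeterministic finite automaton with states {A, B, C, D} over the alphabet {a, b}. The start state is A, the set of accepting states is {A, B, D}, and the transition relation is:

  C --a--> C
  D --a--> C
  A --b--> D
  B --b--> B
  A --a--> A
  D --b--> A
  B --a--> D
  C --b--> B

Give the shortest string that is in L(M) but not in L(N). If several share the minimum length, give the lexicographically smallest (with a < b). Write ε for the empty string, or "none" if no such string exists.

The string bbba is accepted by M but not by N.
No shorter string lies in the difference, and bbba is the lexicographically first length-4 string in L(M) \ L(N).

bbba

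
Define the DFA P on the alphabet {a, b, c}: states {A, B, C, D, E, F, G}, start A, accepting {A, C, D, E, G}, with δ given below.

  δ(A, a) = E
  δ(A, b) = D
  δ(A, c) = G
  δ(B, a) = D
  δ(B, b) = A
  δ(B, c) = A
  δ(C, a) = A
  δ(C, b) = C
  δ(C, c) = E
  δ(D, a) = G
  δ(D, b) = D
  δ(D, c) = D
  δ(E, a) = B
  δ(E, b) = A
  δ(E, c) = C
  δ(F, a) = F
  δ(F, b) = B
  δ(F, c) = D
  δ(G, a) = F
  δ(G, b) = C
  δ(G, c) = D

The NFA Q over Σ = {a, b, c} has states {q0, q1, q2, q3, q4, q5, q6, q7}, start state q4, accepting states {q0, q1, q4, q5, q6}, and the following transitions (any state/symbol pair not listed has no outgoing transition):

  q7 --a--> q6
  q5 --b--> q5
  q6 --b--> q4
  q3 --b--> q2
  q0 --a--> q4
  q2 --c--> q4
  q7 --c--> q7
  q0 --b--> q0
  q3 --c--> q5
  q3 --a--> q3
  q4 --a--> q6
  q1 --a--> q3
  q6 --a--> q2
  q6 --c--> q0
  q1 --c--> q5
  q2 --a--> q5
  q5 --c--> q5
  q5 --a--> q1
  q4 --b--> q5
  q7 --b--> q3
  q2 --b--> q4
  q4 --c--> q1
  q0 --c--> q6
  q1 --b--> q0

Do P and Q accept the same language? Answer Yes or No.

Yes

Exploring the product automaton P × Q from the start pair (A, q4), following both machines on each input symbol, reaches 7 state pairs: (A, q4), (E, q6), (D, q5), (G, q1), (B, q2), (C, q0), (F, q3).
P accepts in {A, C, D, E, G} and Q accepts in {q0, q1, q4, q5, q6}. In every reachable pair the two components are either both accepting — (A, q4), (E, q6), (D, q5), (G, q1), (C, q0) — or both non-accepting, so no string is accepted by exactly one of the machines: L(P) \ L(Q) and L(Q) \ L(P) are both empty.
Hence every string is accepted by P iff it is accepted by Q, and the two languages coincide.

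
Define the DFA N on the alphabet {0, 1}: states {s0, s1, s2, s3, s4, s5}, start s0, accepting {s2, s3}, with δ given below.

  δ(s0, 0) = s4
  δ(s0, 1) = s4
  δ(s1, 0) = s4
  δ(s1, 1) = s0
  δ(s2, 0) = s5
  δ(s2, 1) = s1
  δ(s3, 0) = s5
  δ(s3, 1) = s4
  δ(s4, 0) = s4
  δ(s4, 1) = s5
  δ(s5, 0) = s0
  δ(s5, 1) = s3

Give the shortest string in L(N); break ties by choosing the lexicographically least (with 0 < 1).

011

A breadth-first search from s0 reaches an accepting state first via the path s0 → s4 → s5 → s3 on input 011.
No string of length < 3 is accepted (BFS exhausts all shorter strings without reaching an accepting state), and 011 is the lexicographically least accepting string of length 3.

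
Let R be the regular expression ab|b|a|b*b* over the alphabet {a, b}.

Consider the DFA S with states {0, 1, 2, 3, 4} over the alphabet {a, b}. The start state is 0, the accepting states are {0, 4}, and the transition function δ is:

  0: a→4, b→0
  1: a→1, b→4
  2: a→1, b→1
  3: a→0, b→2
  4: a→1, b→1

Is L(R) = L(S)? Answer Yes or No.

No

The string ab is accepted by R but rejected by S.
So L(R) ≠ L(S).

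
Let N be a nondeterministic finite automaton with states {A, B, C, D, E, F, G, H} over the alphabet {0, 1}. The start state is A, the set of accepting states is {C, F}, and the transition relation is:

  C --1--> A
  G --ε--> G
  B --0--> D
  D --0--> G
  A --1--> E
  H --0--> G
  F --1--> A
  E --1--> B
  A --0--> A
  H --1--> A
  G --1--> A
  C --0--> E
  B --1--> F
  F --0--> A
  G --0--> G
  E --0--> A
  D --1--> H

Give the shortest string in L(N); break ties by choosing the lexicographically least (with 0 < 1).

111

A breadth-first search from A reaches an accepting state first via the path A → E → B → F on input 111.
No string of length < 3 is accepted (BFS exhausts all shorter strings without reaching an accepting state), and 111 is the lexicographically least accepting string of length 3.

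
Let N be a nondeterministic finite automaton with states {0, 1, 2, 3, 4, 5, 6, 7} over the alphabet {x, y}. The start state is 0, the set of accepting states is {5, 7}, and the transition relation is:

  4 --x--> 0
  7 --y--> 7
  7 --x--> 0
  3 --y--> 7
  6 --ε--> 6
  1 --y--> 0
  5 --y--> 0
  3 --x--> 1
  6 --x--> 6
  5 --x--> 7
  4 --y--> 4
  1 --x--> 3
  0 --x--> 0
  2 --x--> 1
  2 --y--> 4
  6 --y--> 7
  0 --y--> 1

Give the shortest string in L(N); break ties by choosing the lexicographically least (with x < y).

yxy

A breadth-first search from 0 reaches an accepting state first via the path 0 → 1 → 3 → 7 on input yxy.
No string of length < 3 is accepted (BFS exhausts all shorter strings without reaching an accepting state), and yxy is the lexicographically least accepting string of length 3.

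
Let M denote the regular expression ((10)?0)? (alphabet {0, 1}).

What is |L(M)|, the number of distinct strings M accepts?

The expression has no Kleene star, so L(M) is finite. Expanding the alternatives gives {ε, 0, 100}.
That is 1 of length 0, 1 of length 1, 1 of length 3: 3 strings in all.

3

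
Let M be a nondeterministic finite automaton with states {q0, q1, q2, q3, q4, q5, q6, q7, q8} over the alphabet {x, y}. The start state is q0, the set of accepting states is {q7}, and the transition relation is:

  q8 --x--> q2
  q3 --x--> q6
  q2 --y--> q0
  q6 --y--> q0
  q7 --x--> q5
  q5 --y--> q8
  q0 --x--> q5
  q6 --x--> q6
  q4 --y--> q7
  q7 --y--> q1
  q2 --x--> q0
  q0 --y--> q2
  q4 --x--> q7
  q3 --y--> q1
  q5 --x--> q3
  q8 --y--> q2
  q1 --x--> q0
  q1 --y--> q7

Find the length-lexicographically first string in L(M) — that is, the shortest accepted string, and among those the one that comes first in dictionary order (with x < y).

A breadth-first search from q0 reaches an accepting state first via the path q0 → q5 → q3 → q1 → q7 on input xxyy.
No string of length < 4 is accepted (BFS exhausts all shorter strings without reaching an accepting state), and xxyy is the lexicographically least accepting string of length 4.

xxyy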